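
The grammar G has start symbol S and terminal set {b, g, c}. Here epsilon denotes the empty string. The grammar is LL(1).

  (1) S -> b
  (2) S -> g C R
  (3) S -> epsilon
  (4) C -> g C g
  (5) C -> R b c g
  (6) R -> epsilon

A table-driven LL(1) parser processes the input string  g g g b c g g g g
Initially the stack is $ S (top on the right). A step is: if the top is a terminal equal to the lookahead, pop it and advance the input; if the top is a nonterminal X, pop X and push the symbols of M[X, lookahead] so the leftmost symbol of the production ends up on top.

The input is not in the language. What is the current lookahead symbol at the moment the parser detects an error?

step 1: stack=$ S  input=g g g b c g g g g $  — expand S -> g C R
step 2: stack=$ R C g  input=g g g b c g g g g $  — match g
step 3: stack=$ R C  input=g g b c g g g g $  — expand C -> g C g
step 4: stack=$ R g C g  input=g g b c g g g g $  — match g
step 5: stack=$ R g C  input=g b c g g g g $  — expand C -> g C g
step 6: stack=$ R g g C g  input=g b c g g g g $  — match g
step 7: stack=$ R g g C  input=b c g g g g $  — expand C -> R b c g
step 8: stack=$ R g g g c b R  input=b c g g g g $  — expand R -> epsilon
step 9: stack=$ R g g g c b  input=b c g g g g $  — match b
step 10: stack=$ R g g g c  input=c g g g g $  — match c
step 11: stack=$ R g g g  input=g g g g $  — match g
step 12: stack=$ R g g  input=g g g $  — match g
step 13: stack=$ R g  input=g g $  — match g
step 14: stack=$ R  input=g $  — error: M[R, g] is empty

g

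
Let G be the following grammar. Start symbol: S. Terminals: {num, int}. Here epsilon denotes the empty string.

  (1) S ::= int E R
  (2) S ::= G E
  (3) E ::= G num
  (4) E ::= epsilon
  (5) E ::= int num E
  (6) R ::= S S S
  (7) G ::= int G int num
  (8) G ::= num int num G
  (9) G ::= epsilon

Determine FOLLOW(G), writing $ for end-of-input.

FIRST(G) = {epsilon, int, num}
FIRST(E) = {epsilon, int, num}  (via G num)
FIRST(S) = {epsilon, int, num}  (via G E)
FIRST(R) = {epsilon, int, num}  (via S S S)
FOLLOW(S) includes $ since S is the start symbol.
FOLLOW(S): in R::=S S S (occurrence 1), S is followed by S S with FIRST {epsilon, int, num}; in R::=S S S (occurrence 1), the suffix after S is nullable, so FOLLOW(S) ⊇ FOLLOW(R) = {$, int, num}; in R::=S S S (occurrence 2), S is followed by S with FIRST {epsilon, int, num}; in R::=S S S (occurrence 2), the suffix after S is nullable, so FOLLOW(S) ⊇ FOLLOW(R) = {$, int, num}; in R::=S S S (occurrence 3), the suffix after S is empty, so FOLLOW(S) ⊇ FOLLOW(R) = {$, int, num}. Thus FOLLOW(S) = {$, int, num}.
FOLLOW(E): in S::=int E R, E is followed by R with FIRST {epsilon, int, num}; in S::=int E R, the suffix after E is nullable, so FOLLOW(E) ⊇ FOLLOW(S) = {$, int, num}; in S::=G E, the suffix after E is empty, so FOLLOW(E) ⊇ FOLLOW(S) = {$, int, num}; in E::=int num E, the suffix after E is empty (adds nothing new). Thus FOLLOW(E) = {$, int, num}.
FOLLOW(R): in S::=int E R, the suffix after R is empty, so FOLLOW(R) ⊇ FOLLOW(S) = {$, int, num}. Thus FOLLOW(R) = {$, int, num}.
FOLLOW(G): in S::=G E, G is followed by E with FIRST {epsilon, int, num}; in S::=G E, the suffix after G is nullable, so FOLLOW(G) ⊇ FOLLOW(S) = {$, int, num}; in E::=G num, G is followed by num with FIRST {num}; in G::=int G int num, G is followed by int num with FIRST {int}; in G::=num int num G, the suffix after G is empty (adds nothing new). Thus FOLLOW(G) = {$, int, num}.

{$, int, num}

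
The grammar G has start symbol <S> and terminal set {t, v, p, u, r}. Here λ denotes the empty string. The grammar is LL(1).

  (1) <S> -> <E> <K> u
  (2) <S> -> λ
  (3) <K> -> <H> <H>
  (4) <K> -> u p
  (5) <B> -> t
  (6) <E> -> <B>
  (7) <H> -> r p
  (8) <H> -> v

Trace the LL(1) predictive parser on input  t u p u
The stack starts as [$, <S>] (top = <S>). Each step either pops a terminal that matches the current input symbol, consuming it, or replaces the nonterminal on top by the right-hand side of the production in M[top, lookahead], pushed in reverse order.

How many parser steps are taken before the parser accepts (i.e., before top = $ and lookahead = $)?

8

     Stack        Input      Action
  1  $ <S>        t u p u $  expand <S> -> <E> <K> u
  2  $ u <K> <E>  t u p u $  expand <E> -> <B>
  3  $ u <K> <B>  t u p u $  expand <B> -> t
  4  $ u <K> t    t u p u $  match t
  5  $ u <K>      u p u $    expand <K> -> u p
  6  $ u p u      u p u $    match u
  7  $ u p        p u $      match p
  8  $ u          u $        match u
Accept reached after 8 steps.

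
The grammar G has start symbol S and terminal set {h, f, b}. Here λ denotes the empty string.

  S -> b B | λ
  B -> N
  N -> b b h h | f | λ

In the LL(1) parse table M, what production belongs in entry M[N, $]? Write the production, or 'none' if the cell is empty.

N -> λ

FIRST(S): from S->b B we get {b}; from S->λ we get {λ}. So FIRST(S) = {λ, b}.
FIRST(N): from N->b b h h we get {b}; from N->f we get {f}; from N->λ we get {λ}. So FIRST(N) = {λ, b, f}.
FIRST(B): from B->N we get {λ, b, f}. So FIRST(B) = {λ, b, f}.
FOLLOW(S) includes $ since S is the start symbol.
FOLLOW(B): in S->b B, the suffix after B is empty, so FOLLOW(B) ⊇ FOLLOW(S) = {$}. Thus FOLLOW(B) = {$}.
FOLLOW(N): in B->N, the suffix after N is empty, so FOLLOW(N) ⊇ FOLLOW(B) = {$}. Thus FOLLOW(N) = {$}.
For N -> b b h h: FIRST(b b h h) = {b}, so it goes in M[N, t] for t ∈ {b}.
For N -> f: FIRST(f) = {f}, so it goes in M[N, t] for t ∈ {f}.
For N -> λ: FIRST(λ) = {λ}, so it goes in M[N, t] for t ∈ {}; since λ ∈ FIRST, also for every t ∈ FOLLOW(N) = {$}.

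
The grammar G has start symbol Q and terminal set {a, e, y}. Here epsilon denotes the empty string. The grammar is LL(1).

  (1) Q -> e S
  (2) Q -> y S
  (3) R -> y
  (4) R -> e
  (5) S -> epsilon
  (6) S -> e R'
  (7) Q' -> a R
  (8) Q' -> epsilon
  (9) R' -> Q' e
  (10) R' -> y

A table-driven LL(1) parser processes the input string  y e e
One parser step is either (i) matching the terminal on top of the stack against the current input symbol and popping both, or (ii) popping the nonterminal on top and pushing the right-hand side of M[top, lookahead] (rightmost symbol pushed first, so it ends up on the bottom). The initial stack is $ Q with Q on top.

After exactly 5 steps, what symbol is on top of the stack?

     Stack   Input    Action
  1  $ Q     y e e $  expand Q -> y S
  2  $ S y   y e e $  match y
  3  $ S     e e $    expand S -> e R'
  4  $ R' e  e e $    match e
  5  $ R'    e $      expand R' -> Q' e
Stack after step 5: $ e Q' (top = Q').

Q'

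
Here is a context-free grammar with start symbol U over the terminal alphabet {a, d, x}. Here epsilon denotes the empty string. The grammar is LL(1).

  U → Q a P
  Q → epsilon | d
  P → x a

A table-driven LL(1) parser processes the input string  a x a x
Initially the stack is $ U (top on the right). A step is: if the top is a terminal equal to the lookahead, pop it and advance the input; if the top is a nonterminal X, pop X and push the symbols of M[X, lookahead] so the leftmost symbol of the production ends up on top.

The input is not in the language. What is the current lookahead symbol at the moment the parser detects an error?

step 1: stack=$ U  input=a x a x $  — expand U → Q a P
step 2: stack=$ P a Q  input=a x a x $  — expand Q → epsilon
step 3: stack=$ P a  input=a x a x $  — match a
step 4: stack=$ P  input=x a x $  — expand P → x a
step 5: stack=$ a x  input=x a x $  — match x
step 6: stack=$ a  input=a x $  — match a
step 7: stack=$  input=x $  — error: stack empty but input remains

x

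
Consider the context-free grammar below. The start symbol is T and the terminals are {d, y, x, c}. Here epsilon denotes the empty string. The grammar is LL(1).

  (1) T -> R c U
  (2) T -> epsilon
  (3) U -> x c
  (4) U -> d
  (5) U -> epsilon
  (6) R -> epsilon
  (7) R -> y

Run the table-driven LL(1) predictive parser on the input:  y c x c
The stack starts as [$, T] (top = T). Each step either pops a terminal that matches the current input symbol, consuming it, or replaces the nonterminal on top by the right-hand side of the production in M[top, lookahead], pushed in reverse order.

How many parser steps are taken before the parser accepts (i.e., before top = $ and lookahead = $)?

step 1: stack=$ T  input=y c x c $  — expand T -> R c U
step 2: stack=$ U c R  input=y c x c $  — expand R -> y
step 3: stack=$ U c y  input=y c x c $  — match y
step 4: stack=$ U c  input=c x c $  — match c
step 5: stack=$ U  input=x c $  — expand U -> x c
step 6: stack=$ c x  input=x c $  — match x
step 7: stack=$ c  input=c $  — match c
Accept reached after 7 steps.

7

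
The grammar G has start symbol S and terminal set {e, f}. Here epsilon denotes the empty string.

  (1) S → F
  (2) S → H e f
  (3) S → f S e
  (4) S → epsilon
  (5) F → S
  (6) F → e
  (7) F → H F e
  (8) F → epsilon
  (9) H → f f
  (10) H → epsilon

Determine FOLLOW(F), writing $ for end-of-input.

{$, e}

FIRST(H) = {epsilon, f}
FIRST(S) = {epsilon, e, f}  (via F, H e f)
FIRST(F) = {epsilon, e, f}  (via S, H F e)
FOLLOW(S) includes $ since S is the start symbol.
FOLLOW(H): in S→H e f, H is followed by e f with FIRST {e}; in F→H F e, H is followed by F e with FIRST {e, f}. Thus FOLLOW(H) = {e, f}.
FOLLOW(S): in S→f S e, S is followed by e with FIRST {e}; in F→S, the suffix after S is empty, so FOLLOW(S) ⊇ FOLLOW(F) = {$, e}. Thus FOLLOW(S) = {$, e}.
FOLLOW(F): in S→F, the suffix after F is empty, so FOLLOW(F) ⊇ FOLLOW(S) = {$, e}; in F→H F e, F is followed by e with FIRST {e}. Thus FOLLOW(F) = {$, e}.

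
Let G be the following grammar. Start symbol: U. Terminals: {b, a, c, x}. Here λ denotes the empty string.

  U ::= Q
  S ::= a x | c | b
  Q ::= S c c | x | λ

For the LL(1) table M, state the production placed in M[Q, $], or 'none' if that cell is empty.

Q ::= λ

FIRST(S): from S::=a x we get {a}; from S::=c we get {c}; from S::=b we get {b}. So FIRST(S) = {a, b, c}.
FIRST(Q): from Q::=S c c we get {a, b, c}; from Q::=x we get {x}; from Q::=λ we get {λ}. So FIRST(Q) = {λ, a, b, c, x}.
FIRST(U): from U::=Q we get {λ, a, b, c, x}. So FIRST(U) = {λ, a, b, c, x}.
FOLLOW(U) includes $ since U is the start symbol.
FOLLOW(U): U appears on no right-hand side. Thus FOLLOW(U) = {$}.
FOLLOW(Q): in U::=Q, the suffix after Q is empty, so FOLLOW(Q) ⊇ FOLLOW(U) = {$}. Thus FOLLOW(Q) = {$}.
For Q ::= S c c: FIRST(S c c) = {a, b, c}, so it goes in M[Q, t] for t ∈ {a, b, c}.
For Q ::= x: FIRST(x) = {x}, so it goes in M[Q, t] for t ∈ {x}.
For Q ::= λ: FIRST(λ) = {λ}, so it goes in M[Q, t] for t ∈ {}; since λ ∈ FIRST, also for every t ∈ FOLLOW(Q) = {$}.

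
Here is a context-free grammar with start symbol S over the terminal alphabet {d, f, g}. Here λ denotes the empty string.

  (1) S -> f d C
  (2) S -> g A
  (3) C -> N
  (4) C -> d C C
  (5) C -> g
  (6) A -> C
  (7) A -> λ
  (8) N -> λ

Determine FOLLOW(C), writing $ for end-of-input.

FIRST(S): from S->f d C we get {f}; from S->g A we get {g}. So FIRST(S) = {f, g}.
FIRST(N): from N->λ we get {λ}. So FIRST(N) = {λ}.
FIRST(C): from C->N we get {λ}; from C->d C C we get {d}; from C->g we get {g}. So FIRST(C) = {λ, d, g}.
FIRST(A): from A->C we get {λ, d, g}; from A->λ we get {λ}. So FIRST(A) = {λ, d, g}.
FOLLOW(S) includes $ since S is the start symbol.
FOLLOW(S): S appears on no right-hand side. Thus FOLLOW(S) = {$}.
FOLLOW(A): in S->g A, the suffix after A is empty, so FOLLOW(A) ⊇ FOLLOW(S) = {$}. Thus FOLLOW(A) = {$}.
FOLLOW(C): in S->f d C, the suffix after C is empty, so FOLLOW(C) ⊇ FOLLOW(S) = {$}; in C->d C C (occurrence 1), C is followed by C with FIRST {λ, d, g}; in C->d C C (occurrence 1), the suffix after C is nullable (adds nothing new); in C->d C C (occurrence 2), the suffix after C is empty (adds nothing new); in A->C, the suffix after C is empty, so FOLLOW(C) ⊇ FOLLOW(A) = {$}. Thus FOLLOW(C) = {$, d, g}.
FOLLOW(N): in C->N, the suffix after N is empty, so FOLLOW(N) ⊇ FOLLOW(C) = {$, d, g}. Thus FOLLOW(N) = {$, d, g}.

{$, d, g}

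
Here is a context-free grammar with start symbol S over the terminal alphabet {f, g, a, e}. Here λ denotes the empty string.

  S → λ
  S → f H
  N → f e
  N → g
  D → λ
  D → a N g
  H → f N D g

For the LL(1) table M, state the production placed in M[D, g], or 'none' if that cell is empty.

FIRST(S): from S→λ we get {λ}; from S→f H we get {f}. So FIRST(S) = {λ, f}.
FIRST(N): from N→f e we get {f}; from N→g we get {g}. So FIRST(N) = {f, g}.
FIRST(D): from D→λ we get {λ}; from D→a N g we get {a}. So FIRST(D) = {λ, a}.
FIRST(H): from H→f N D g we get {f}. So FIRST(H) = {f}.
FOLLOW(S) includes $ since S is the start symbol.
FOLLOW(D): in H→f N D g, D is followed by g with FIRST {g}. Thus FOLLOW(D) = {g}.
For D → λ: FIRST(λ) = {λ}, so it goes in M[D, t] for t ∈ {}; since λ ∈ FIRST, also for every t ∈ FOLLOW(D) = {g}.
For D → a N g: FIRST(a N g) = {a}, so it goes in M[D, t] for t ∈ {a}.

D → λ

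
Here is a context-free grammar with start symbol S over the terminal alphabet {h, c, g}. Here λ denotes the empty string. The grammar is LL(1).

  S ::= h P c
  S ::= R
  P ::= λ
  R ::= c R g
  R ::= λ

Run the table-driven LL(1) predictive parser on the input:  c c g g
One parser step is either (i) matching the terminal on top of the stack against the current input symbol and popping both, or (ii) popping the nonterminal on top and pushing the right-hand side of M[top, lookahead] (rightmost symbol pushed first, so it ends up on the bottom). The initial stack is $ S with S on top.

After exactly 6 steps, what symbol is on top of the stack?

g

step 1: stack=$ S  input=c c g g $  — expand S ::= R
step 2: stack=$ R  input=c c g g $  — expand R ::= c R g
step 3: stack=$ g R c  input=c c g g $  — match c
step 4: stack=$ g R  input=c g g $  — expand R ::= c R g
step 5: stack=$ g g R c  input=c g g $  — match c
step 6: stack=$ g g R  input=g g $  — expand R ::= λ
Stack after step 6: $ g g (top = g).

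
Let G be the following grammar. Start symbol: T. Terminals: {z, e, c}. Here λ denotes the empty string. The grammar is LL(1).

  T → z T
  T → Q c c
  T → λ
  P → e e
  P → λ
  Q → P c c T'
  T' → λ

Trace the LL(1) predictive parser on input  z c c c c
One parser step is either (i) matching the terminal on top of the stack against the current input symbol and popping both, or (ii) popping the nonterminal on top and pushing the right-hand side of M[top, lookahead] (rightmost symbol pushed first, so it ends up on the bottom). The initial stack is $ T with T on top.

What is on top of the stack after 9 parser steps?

step 1: stack=$ T  input=z c c c c $  — expand T → z T
step 2: stack=$ T z  input=z c c c c $  — match z
step 3: stack=$ T  input=c c c c $  — expand T → Q c c
step 4: stack=$ c c Q  input=c c c c $  — expand Q → P c c T'
step 5: stack=$ c c T' c c P  input=c c c c $  — expand P → λ
step 6: stack=$ c c T' c c  input=c c c c $  — match c
step 7: stack=$ c c T' c  input=c c c $  — match c
step 8: stack=$ c c T'  input=c c $  — expand T' → λ
step 9: stack=$ c c  input=c c $  — match c
Stack after step 9: $ c (top = c).

c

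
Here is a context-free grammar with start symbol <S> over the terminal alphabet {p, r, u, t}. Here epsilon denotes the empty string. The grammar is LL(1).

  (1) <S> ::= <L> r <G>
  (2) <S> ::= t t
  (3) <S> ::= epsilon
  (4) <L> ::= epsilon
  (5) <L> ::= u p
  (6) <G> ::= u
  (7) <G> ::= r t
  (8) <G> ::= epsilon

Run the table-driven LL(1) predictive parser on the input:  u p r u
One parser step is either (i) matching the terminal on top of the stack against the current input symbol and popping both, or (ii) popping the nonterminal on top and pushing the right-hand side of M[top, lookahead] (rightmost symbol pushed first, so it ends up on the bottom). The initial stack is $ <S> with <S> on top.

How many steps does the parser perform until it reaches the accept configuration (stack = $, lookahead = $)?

7

step 1: stack=$ <S>  input=u p r u $  — expand <S> ::= <L> r <G>
step 2: stack=$ <G> r <L>  input=u p r u $  — expand <L> ::= u p
step 3: stack=$ <G> r p u  input=u p r u $  — match u
step 4: stack=$ <G> r p  input=p r u $  — match p
step 5: stack=$ <G> r  input=r u $  — match r
step 6: stack=$ <G>  input=u $  — expand <G> ::= u
step 7: stack=$ u  input=u $  — match u
Accept reached after 7 steps.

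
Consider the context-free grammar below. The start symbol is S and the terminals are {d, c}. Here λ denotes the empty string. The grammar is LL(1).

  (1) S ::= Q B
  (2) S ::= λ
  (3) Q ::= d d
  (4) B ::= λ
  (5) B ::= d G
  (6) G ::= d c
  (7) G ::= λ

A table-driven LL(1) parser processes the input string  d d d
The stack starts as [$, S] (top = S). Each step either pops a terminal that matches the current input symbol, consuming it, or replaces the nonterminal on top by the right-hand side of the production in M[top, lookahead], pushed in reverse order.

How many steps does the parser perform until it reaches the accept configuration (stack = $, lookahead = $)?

     Stack    Input    Action
  1  $ S      d d d $  expand S ::= Q B
  2  $ B Q    d d d $  expand Q ::= d d
  3  $ B d d  d d d $  match d
  4  $ B d    d d $    match d
  5  $ B      d $      expand B ::= d G
  6  $ G d    d $      match d
  7  $ G      $        expand G ::= λ
Accept reached after 7 steps.

7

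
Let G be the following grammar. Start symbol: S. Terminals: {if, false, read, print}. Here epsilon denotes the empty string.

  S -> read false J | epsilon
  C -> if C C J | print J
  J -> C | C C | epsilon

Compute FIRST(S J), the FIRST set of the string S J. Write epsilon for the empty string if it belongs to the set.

FIRST(S): from S->read false J we get {read}; from S->epsilon we get {epsilon}. So FIRST(S) = {epsilon, read}.
FIRST(C): from C->if C C J we get {if}; from C->print J we get {print}. So FIRST(C) = {if, print}.
FIRST(J): from J->C we get {if, print}; from J->C C we get {if, print}; from J->epsilon we get {epsilon}. So FIRST(J) = {epsilon, if, print}.
FIRST(S J): take FIRST of each symbol in turn, carrying on past any symbol whose FIRST contains epsilon; result {epsilon, if, print, read}.

{epsilon, if, print, read}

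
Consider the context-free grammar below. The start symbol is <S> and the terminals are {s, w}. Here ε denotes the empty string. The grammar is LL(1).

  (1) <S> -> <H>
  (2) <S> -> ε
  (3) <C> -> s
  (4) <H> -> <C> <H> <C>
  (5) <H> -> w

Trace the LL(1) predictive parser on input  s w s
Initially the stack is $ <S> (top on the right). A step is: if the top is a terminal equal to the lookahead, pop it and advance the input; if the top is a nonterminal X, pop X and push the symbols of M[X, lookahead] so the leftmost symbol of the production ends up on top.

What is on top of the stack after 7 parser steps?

s

step 1: stack=$ <S>  input=s w s $  — expand <S> -> <H>
step 2: stack=$ <H>  input=s w s $  — expand <H> -> <C> <H> <C>
step 3: stack=$ <C> <H> <C>  input=s w s $  — expand <C> -> s
step 4: stack=$ <C> <H> s  input=s w s $  — match s
step 5: stack=$ <C> <H>  input=w s $  — expand <H> -> w
step 6: stack=$ <C> w  input=w s $  — match w
step 7: stack=$ <C>  input=s $  — expand <C> -> s
Stack after step 7: $ s (top = s).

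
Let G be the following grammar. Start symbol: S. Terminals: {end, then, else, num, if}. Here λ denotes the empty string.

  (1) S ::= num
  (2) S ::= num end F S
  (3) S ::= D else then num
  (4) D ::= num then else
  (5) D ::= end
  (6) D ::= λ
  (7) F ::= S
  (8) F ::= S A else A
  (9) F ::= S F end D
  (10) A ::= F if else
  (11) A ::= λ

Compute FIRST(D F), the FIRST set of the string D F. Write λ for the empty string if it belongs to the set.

{else, end, num}

FIRST(D): from D::=num then else we get {num}; from D::=end we get {end}; from D::=λ we get {λ}. So FIRST(D) = {λ, end, num}.
FIRST(S): from S::=num we get {num}; from S::=num end F S we get {num}; from S::=D else then num we get {else, end, num}. So FIRST(S) = {else, end, num}.
FIRST(F): from F::=S we get {else, end, num}; from F::=S A else A we get {else, end, num}; from F::=S F end D we get {else, end, num}. So FIRST(F) = {else, end, num}.
FIRST(A): from A::=F if else we get {else, end, num}; from A::=λ we get {λ}. So FIRST(A) = {λ, else, end, num}.
FIRST(D F): take FIRST of each symbol in turn, carrying on past any symbol whose FIRST contains λ; result {else, end, num}.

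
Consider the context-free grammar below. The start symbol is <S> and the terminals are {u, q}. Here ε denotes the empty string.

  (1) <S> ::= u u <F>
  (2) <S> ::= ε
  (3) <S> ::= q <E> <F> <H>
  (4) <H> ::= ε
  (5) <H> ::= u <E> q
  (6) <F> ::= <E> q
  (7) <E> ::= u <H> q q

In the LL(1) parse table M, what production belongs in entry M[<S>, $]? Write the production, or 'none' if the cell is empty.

FIRST(<S>) = {ε, q, u}
FIRST(<H>) = {ε, u}
FIRST(<E>) = {u}
FIRST(<F>) = {u}  (via <E> q)
FOLLOW(<S>) includes $ since <S> is the start symbol.
FOLLOW(<S>): <S> appears on no right-hand side. Thus FOLLOW(<S>) = {$}.
For <S> ::= u u <F>: FIRST(u u <F>) = {u}, so it goes in M[<S>, t] for t ∈ {u}.
For <S> ::= ε: FIRST(ε) = {ε}, so it goes in M[<S>, t] for t ∈ {}; since ε ∈ FIRST, also for every t ∈ FOLLOW(<S>) = {$}.
For <S> ::= q <E> <F> <H>: FIRST(q <E> <F> <H>) = {q}, so it goes in M[<S>, t] for t ∈ {q}.

<S> ::= ε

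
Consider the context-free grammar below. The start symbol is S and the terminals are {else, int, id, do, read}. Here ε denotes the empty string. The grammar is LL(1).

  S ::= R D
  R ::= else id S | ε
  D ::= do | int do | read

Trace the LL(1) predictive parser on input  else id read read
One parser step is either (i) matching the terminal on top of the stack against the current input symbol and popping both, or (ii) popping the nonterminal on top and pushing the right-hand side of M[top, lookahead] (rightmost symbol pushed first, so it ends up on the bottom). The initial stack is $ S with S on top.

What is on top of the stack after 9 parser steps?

read

     Stack          Input                Action
  1  $ S            else id read read $  expand S ::= R D
  2  $ D R          else id read read $  expand R ::= else id S
  3  $ D S id else  else id read read $  match else
  4  $ D S id       id read read $       match id
  5  $ D S          read read $          expand S ::= R D
  6  $ D D R        read read $          expand R ::= ε
  7  $ D D          read read $          expand D ::= read
  8  $ D read       read read $          match read
  9  $ D            read $               expand D ::= read
Stack after step 9: $ read (top = read).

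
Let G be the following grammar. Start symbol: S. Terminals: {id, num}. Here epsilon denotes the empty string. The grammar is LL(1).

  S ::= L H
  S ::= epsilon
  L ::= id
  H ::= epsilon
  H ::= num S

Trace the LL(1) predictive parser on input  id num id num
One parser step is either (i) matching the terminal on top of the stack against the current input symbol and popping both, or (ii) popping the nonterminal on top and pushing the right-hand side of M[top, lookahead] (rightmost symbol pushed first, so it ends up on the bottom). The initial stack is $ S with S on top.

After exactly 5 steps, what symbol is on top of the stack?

     Stack    Input            Action
  1  $ S      id num id num $  expand S ::= L H
  2  $ H L    id num id num $  expand L ::= id
  3  $ H id   id num id num $  match id
  4  $ H      num id num $     expand H ::= num S
  5  $ S num  num id num $     match num
Stack after step 5: $ S (top = S).

S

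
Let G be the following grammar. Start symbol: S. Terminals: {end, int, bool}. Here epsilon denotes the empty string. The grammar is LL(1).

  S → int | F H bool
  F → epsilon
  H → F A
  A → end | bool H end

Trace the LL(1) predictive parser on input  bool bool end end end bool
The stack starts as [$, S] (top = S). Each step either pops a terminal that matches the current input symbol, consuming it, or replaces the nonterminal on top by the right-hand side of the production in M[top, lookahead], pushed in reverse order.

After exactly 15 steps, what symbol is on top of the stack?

end

step 1: stack=$ S  input=bool bool end end end bool $  — expand S → F H bool
step 2: stack=$ bool H F  input=bool bool end end end bool $  — expand F → epsilon
step 3: stack=$ bool H  input=bool bool end end end bool $  — expand H → F A
step 4: stack=$ bool A F  input=bool bool end end end bool $  — expand F → epsilon
step 5: stack=$ bool A  input=bool bool end end end bool $  — expand A → bool H end
step 6: stack=$ bool end H bool  input=bool bool end end end bool $  — match bool
step 7: stack=$ bool end H  input=bool end end end bool $  — expand H → F A
step 8: stack=$ bool end A F  input=bool end end end bool $  — expand F → epsilon
step 9: stack=$ bool end A  input=bool end end end bool $  — expand A → bool H end
step 10: stack=$ bool end end H bool  input=bool end end end bool $  — match bool
step 11: stack=$ bool end end H  input=end end end bool $  — expand H → F A
step 12: stack=$ bool end end A F  input=end end end bool $  — expand F → epsilon
step 13: stack=$ bool end end A  input=end end end bool $  — expand A → end
step 14: stack=$ bool end end end  input=end end end bool $  — match end
step 15: stack=$ bool end end  input=end end bool $  — match end
Stack after step 15: $ bool end (top = end).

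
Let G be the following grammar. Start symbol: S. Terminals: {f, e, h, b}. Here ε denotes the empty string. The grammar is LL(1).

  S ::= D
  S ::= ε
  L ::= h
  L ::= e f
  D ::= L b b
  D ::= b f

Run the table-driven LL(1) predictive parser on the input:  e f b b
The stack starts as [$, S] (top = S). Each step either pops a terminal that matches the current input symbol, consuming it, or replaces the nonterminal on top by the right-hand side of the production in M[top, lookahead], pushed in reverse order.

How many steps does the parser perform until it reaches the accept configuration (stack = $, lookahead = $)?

     Stack      Input      Action
  1  $ S        e f b b $  expand S ::= D
  2  $ D        e f b b $  expand D ::= L b b
  3  $ b b L    e f b b $  expand L ::= e f
  4  $ b b f e  e f b b $  match e
  5  $ b b f    f b b $    match f
  6  $ b b      b b $      match b
  7  $ b        b $        match b
Accept reached after 7 steps.

7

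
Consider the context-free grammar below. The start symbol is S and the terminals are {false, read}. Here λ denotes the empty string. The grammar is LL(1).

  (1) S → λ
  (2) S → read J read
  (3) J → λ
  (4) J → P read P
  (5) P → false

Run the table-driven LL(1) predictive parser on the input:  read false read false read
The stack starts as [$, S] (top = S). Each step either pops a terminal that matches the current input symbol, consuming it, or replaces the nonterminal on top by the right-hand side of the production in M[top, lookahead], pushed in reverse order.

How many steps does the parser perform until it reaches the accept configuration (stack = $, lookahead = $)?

9

step 1: stack=$ S  input=read false read false read $  — expand S → read J read
step 2: stack=$ read J read  input=read false read false read $  — match read
step 3: stack=$ read J  input=false read false read $  — expand J → P read P
step 4: stack=$ read P read P  input=false read false read $  — expand P → false
step 5: stack=$ read P read false  input=false read false read $  — match false
step 6: stack=$ read P read  input=read false read $  — match read
step 7: stack=$ read P  input=false read $  — expand P → false
step 8: stack=$ read false  input=false read $  — match false
step 9: stack=$ read  input=read $  — match read
Accept reached after 9 steps.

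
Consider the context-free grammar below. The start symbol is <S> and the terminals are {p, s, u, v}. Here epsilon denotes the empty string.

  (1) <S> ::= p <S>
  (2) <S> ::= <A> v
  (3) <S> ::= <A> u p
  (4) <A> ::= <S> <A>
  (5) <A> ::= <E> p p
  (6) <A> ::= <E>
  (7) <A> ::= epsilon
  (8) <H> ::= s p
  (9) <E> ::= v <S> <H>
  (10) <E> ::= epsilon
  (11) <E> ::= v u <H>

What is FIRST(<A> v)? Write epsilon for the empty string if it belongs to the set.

{p, u, v}

FIRST(<H>): from <H>::=s p we get {s}. So FIRST(<H>) = {s}.
FIRST(<E>): from <E>::=v <S> <H> we get {v}; from <E>::=epsilon we get {epsilon}; from <E>::=v u <H> we get {v}. So FIRST(<E>) = {epsilon, v}.
FIRST(<S>): from <S>::=p <S> we get {p}; from <S>::=<A> v we get {p, u, v}; from <S>::=<A> u p we get {p, u, v}. So FIRST(<S>) = {p, u, v}.
FIRST(<A>): from <A>::=<S> <A> we get {p, u, v}; from <A>::=<E> p p we get {p, v}; from <A>::=<E> we get {epsilon, v}; from <A>::=epsilon we get {epsilon}. So FIRST(<A>) = {epsilon, p, u, v}.
FIRST(<A> v): take FIRST of each symbol in turn, carrying on past any symbol whose FIRST contains epsilon; result {p, u, v}.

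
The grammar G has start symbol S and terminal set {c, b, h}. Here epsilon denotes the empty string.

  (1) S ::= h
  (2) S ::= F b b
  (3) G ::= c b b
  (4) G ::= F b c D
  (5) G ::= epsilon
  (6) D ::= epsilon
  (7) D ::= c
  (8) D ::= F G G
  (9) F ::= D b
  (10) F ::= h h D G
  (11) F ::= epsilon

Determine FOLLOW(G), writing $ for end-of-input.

{b, c, h}

FIRST(S): from S::=h we get {h}; from S::=F b b we get {b, c, h}. So FIRST(S) = {b, c, h}.
FIRST(G): from G::=c b b we get {c}; from G::=F b c D we get {b, c, h}; from G::=epsilon we get {epsilon}. So FIRST(G) = {epsilon, b, c, h}.
FIRST(D): from D::=epsilon we get {epsilon}; from D::=c we get {c}; from D::=F G G we get {epsilon, b, c, h}. So FIRST(D) = {epsilon, b, c, h}.
FIRST(F): from F::=D b we get {b, c, h}; from F::=h h D G we get {h}; from F::=epsilon we get {epsilon}. So FIRST(F) = {epsilon, b, c, h}.
FOLLOW(S) includes $ since S is the start symbol.
FOLLOW(S): S appears on no right-hand side. Thus FOLLOW(S) = {$}.
FOLLOW(G): in D::=F G G (occurrence 1), G is followed by G with FIRST {epsilon, b, c, h}; in D::=F G G (occurrence 1), the suffix after G is nullable, so FOLLOW(G) ⊇ FOLLOW(D) = {b, c, h}; in D::=F G G (occurrence 2), the suffix after G is empty, so FOLLOW(G) ⊇ FOLLOW(D) = {b, c, h}; in F::=h h D G, the suffix after G is empty, so FOLLOW(G) ⊇ FOLLOW(F) = {b, c, h}. Thus FOLLOW(G) = {b, c, h}.
FOLLOW(D): in G::=F b c D, the suffix after D is empty, so FOLLOW(D) ⊇ FOLLOW(G) = {b, c, h}; in F::=D b, D is followed by b with FIRST {b}; in F::=h h D G, D is followed by G with FIRST {epsilon, b, c, h}; in F::=h h D G, the suffix after D is nullable, so FOLLOW(D) ⊇ FOLLOW(F) = {b, c, h}. Thus FOLLOW(D) = {b, c, h}.
FOLLOW(F): in S::=F b b, F is followed by b b with FIRST {b}; in G::=F b c D, F is followed by b c D with FIRST {b}; in D::=F G G, F is followed by G G with FIRST {epsilon, b, c, h}; in D::=F G G, the suffix after F is nullable, so FOLLOW(F) ⊇ FOLLOW(D) = {b, c, h}. Thus FOLLOW(F) = {b, c, h}.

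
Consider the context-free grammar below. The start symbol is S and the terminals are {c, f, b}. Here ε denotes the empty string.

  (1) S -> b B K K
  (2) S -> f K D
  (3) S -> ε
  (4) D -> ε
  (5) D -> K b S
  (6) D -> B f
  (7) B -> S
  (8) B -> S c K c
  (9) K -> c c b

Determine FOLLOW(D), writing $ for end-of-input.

{$, c, f}

FIRST(S): from S->b B K K we get {b}; from S->f K D we get {f}; from S->ε we get {ε}. So FIRST(S) = {ε, b, f}.
FIRST(K): from K->c c b we get {c}. So FIRST(K) = {c}.
FIRST(B): from B->S we get {ε, b, f}; from B->S c K c we get {b, c, f}. So FIRST(B) = {ε, b, c, f}.
FIRST(D): from D->ε we get {ε}; from D->K b S we get {c}; from D->B f we get {b, c, f}. So FIRST(D) = {ε, b, c, f}.
FOLLOW(S) includes $ since S is the start symbol.
FOLLOW(B): in S->b B K K, B is followed by K K with FIRST {c}; in D->B f, B is followed by f with FIRST {f}. Thus FOLLOW(B) = {c, f}.
FOLLOW(S): in D->K b S, the suffix after S is empty, so FOLLOW(S) ⊇ FOLLOW(D) = {$, c, f}; in B->S, the suffix after S is empty, so FOLLOW(S) ⊇ FOLLOW(B) = {c, f}; in B->S c K c, S is followed by c K c with FIRST {c}. Thus FOLLOW(S) = {$, c, f}.
FOLLOW(D): in S->f K D, the suffix after D is empty, so FOLLOW(D) ⊇ FOLLOW(S) = {$, c, f}. Thus FOLLOW(D) = {$, c, f}.
FOLLOW(K): in S->b B K K (occurrence 1), K is followed by K with FIRST {c}; in S->b B K K (occurrence 2), the suffix after K is empty, so FOLLOW(K) ⊇ FOLLOW(S) = {$, c, f}; in S->f K D, K is followed by D with FIRST {ε, b, c, f}; in S->f K D, the suffix after K is nullable, so FOLLOW(K) ⊇ FOLLOW(S) = {$, c, f}; in D->K b S, K is followed by b S with FIRST {b}; in B->S c K c, K is followed by c with FIRST {c}. Thus FOLLOW(K) = {$, b, c, f}.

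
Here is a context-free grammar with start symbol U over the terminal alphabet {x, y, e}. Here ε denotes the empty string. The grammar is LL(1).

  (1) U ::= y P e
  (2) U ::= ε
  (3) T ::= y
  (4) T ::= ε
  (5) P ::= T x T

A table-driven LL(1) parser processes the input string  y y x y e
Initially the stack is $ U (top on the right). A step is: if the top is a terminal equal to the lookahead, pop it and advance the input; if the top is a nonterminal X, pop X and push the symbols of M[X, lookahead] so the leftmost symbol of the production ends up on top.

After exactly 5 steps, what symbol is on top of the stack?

x

     Stack      Input        Action
  1  $ U        y y x y e $  expand U ::= y P e
  2  $ e P y    y y x y e $  match y
  3  $ e P      y x y e $    expand P ::= T x T
  4  $ e T x T  y x y e $    expand T ::= y
  5  $ e T x y  y x y e $    match y
Stack after step 5: $ e T x (top = x).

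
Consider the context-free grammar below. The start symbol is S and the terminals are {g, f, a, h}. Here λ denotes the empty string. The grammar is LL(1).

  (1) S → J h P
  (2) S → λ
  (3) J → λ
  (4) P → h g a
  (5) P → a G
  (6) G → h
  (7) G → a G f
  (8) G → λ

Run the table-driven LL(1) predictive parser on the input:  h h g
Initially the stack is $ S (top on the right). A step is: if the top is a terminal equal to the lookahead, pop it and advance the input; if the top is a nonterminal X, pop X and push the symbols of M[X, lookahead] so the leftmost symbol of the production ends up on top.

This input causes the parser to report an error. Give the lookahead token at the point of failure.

$

     Stack    Input    Action
  1  $ S      h h g $  expand S → J h P
  2  $ P h J  h h g $  expand J → λ
  3  $ P h    h h g $  match h
  4  $ P      h g $    expand P → h g a
  5  $ a g h  h g $    match h
  6  $ a g    g $      match g
  7  $ a      $        error: top is terminal a but lookahead is $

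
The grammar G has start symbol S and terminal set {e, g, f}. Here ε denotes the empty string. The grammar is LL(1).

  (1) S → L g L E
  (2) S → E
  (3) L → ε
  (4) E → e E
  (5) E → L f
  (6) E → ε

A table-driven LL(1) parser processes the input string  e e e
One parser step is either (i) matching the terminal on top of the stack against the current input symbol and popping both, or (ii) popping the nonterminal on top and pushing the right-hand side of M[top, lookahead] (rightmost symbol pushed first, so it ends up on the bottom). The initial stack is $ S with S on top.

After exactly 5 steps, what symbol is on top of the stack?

     Stack  Input    Action
  1  $ S    e e e $  expand S → E
  2  $ E    e e e $  expand E → e E
  3  $ E e  e e e $  match e
  4  $ E    e e $    expand E → e E
  5  $ E e  e e $    match e
Stack after step 5: $ E (top = E).

E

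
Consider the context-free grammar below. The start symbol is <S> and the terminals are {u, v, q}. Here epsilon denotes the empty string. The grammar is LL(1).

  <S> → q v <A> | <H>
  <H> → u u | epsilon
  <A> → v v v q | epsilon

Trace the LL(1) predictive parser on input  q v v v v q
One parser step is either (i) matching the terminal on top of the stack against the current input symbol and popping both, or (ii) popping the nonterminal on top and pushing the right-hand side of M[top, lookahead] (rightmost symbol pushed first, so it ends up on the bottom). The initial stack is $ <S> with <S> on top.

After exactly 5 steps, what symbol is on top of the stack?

v

step 1: stack=$ <S>  input=q v v v v q $  — expand <S> → q v <A>
step 2: stack=$ <A> v q  input=q v v v v q $  — match q
step 3: stack=$ <A> v  input=v v v v q $  — match v
step 4: stack=$ <A>  input=v v v q $  — expand <A> → v v v q
step 5: stack=$ q v v v  input=v v v q $  — match v
Stack after step 5: $ q v v (top = v).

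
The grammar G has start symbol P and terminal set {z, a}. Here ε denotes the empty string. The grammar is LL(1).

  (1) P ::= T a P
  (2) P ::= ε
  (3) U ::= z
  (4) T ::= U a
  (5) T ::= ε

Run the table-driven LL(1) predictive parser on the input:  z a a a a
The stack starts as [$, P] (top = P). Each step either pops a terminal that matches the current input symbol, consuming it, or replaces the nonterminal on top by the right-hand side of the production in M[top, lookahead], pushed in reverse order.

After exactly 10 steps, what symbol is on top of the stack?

T

step 1: stack=$ P  input=z a a a a $  — expand P ::= T a P
step 2: stack=$ P a T  input=z a a a a $  — expand T ::= U a
step 3: stack=$ P a a U  input=z a a a a $  — expand U ::= z
step 4: stack=$ P a a z  input=z a a a a $  — match z
step 5: stack=$ P a a  input=a a a a $  — match a
step 6: stack=$ P a  input=a a a $  — match a
step 7: stack=$ P  input=a a $  — expand P ::= T a P
step 8: stack=$ P a T  input=a a $  — expand T ::= ε
step 9: stack=$ P a  input=a a $  — match a
step 10: stack=$ P  input=a $  — expand P ::= T a P
Stack after step 10: $ P a T (top = T).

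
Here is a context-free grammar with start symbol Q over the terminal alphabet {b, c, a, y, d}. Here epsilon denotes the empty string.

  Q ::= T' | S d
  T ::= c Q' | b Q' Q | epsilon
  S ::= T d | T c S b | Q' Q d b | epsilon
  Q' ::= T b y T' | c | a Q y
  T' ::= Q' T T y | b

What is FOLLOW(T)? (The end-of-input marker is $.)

{b, c, d, y}

FIRST(T) = {epsilon, b, c}
FIRST(Q') = {a, b, c}  (via T b y T')
FIRST(S) = {epsilon, a, b, c, d}  (via T d, T c S b, Q' Q d b)
FIRST(T') = {a, b, c}  (via Q' T T y)
FIRST(Q) = {a, b, c, d}  (via T', S d)
FOLLOW(Q) includes $ since Q is the start symbol.
FOLLOW(T): in S::=T d, T is followed by d with FIRST {d}; in S::=T c S b, T is followed by c S b with FIRST {c}; in Q'::=T b y T', T is followed by b y T' with FIRST {b}; in T'::=Q' T T y (occurrence 1), T is followed by T y with FIRST {b, c, y}; in T'::=Q' T T y (occurrence 2), T is followed by y with FIRST {y}. Thus FOLLOW(T) = {b, c, d, y}.
FOLLOW(Q): in T::=b Q' Q, the suffix after Q is empty, so FOLLOW(Q) ⊇ FOLLOW(T) = {b, c, d, y}; in S::=Q' Q d b, Q is followed by d b with FIRST {d}; in Q'::=a Q y, Q is followed by y with FIRST {y}. Thus FOLLOW(Q) = {$, b, c, d, y}.
FOLLOW(S): in Q::=S d, S is followed by d with FIRST {d}; in S::=T c S b, S is followed by b with FIRST {b}. Thus FOLLOW(S) = {b, d}.
FOLLOW(Q'): in T::=c Q', the suffix after Q' is empty, so FOLLOW(Q') ⊇ FOLLOW(T) = {b, c, d, y}; in T::=b Q' Q, Q' is followed by Q with FIRST {a, b, c, d}; in S::=Q' Q d b, Q' is followed by Q d b with FIRST {a, b, c, d}; in T'::=Q' T T y, Q' is followed by T T y with FIRST {b, c, y}. Thus FOLLOW(Q') = {a, b, c, d, y}.
FOLLOW(T'): in Q::=T', the suffix after T' is empty, so FOLLOW(T') ⊇ FOLLOW(Q) = {$, b, c, d, y}; in Q'::=T b y T', the suffix after T' is empty, so FOLLOW(T') ⊇ FOLLOW(Q') = {a, b, c, d, y}. Thus FOLLOW(T') = {$, a, b, c, d, y}.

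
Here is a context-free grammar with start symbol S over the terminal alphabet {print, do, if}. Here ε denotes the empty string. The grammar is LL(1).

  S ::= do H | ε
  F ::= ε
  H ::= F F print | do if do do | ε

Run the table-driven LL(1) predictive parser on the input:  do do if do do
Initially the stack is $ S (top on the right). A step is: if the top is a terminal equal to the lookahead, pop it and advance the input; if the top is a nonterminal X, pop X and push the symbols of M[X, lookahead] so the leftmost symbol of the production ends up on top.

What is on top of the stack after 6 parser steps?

     Stack          Input             Action
  1  $ S            do do if do do $  expand S ::= do H
  2  $ H do         do do if do do $  match do
  3  $ H            do if do do $     expand H ::= do if do do
  4  $ do do if do  do if do do $     match do
  5  $ do do if     if do do $        match if
  6  $ do do        do do $           match do
Stack after step 6: $ do (top = do).

do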